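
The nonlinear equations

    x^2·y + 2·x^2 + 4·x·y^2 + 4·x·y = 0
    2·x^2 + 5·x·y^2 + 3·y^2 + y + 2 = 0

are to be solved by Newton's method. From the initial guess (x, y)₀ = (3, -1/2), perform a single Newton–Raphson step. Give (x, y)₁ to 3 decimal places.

At (3, -1/2): F = (10.500, 24.000).
Jacobian J = [[2·x·y + 4·x + 4·y^2 + 4·y, x^2 + 8·x·y + 4·x], [4·x + 5·y^2, 10·x·y + 6·y + 1]].
At the point, J = [[8.000, 9.000], [13.250, -17.000]] (det J = -255.250).
Solving J·Δ = −F gives Δ = (-1.546, 0.207).
Then the next iterate is (x, y)₁ = (1.454, -0.293).

(1.454, -0.293)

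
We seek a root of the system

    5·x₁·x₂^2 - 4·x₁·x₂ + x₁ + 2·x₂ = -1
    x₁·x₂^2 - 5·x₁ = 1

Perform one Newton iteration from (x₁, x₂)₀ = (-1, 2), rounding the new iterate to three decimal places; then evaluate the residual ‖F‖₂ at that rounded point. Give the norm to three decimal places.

1.007

At (-1, 2): F = (-8.000, 0.000).
Jacobian J = [[5·x₂^2 - 4·x₂ + 1, 10·x₁·x₂ - 4·x₁ + 2], [x₂^2 - 5, 2·x₁·x₂]].
At the point, J = [[13.000, -14.000], [-1.000, -4.000]] (det J = -66.000).
Solving J·Δ = −F gives Δ = (0.485, -0.121).
Then the next iterate is (x₁, x₂)₁ = (-0.515, 1.879).
Re-evaluating at (-0.515, 1.879): F = (-0.97766, -0.24328), so ‖F‖₂ = 1.007.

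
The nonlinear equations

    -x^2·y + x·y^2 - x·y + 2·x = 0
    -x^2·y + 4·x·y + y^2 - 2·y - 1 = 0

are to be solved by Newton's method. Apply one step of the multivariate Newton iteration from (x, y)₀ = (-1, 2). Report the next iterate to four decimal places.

(0.0833, 2.6667)

At (-1, 2): F = (-6.0000, -11.0000).
Jacobian J = [[-2·x·y + y^2 - y + 2, -x^2 + 2·x·y - x], [-2·x·y + 4·y, -x^2 + 4·x + 2·y - 2]].
At the point, J = [[8.0000, -4.0000], [12.0000, -3.0000]] (det J = 24.0000).
Solving J·Δ = −F gives Δ = (1.0833, 0.6667).
Then the next iterate is (x, y)₁ = (0.0833, 2.6667).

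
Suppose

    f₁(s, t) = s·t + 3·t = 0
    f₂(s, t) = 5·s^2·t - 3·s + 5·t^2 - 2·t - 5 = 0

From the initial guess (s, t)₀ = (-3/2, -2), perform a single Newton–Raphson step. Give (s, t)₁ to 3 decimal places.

At (-3/2, -2): F = (-3.000, 1.000).
Jacobian J = [[t, s + 3], [10·s·t - 3, 5·s^2 + 10·t - 2]].
At the point, J = [[-2.000, 1.500], [27.000, -10.750]] (det J = -19.000).
Solving J·Δ = −F gives Δ = (1.618, 4.158).
Then the next iterate is (s, t)₁ = (0.118, 2.158).

(0.118, 2.158)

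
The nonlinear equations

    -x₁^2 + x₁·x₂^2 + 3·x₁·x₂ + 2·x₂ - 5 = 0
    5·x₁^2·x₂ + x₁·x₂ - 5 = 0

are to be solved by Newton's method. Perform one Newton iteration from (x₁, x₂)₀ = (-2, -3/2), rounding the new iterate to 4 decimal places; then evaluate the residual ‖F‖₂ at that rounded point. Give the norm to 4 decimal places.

At (-2, -3/2): F = (-7.5000, -32.0000).
Jacobian J = [[-2·x₁ + x₂^2 + 3·x₂, 2·x₁·x₂ + 3·x₁ + 2], [10·x₁·x₂ + x₂, 5·x₁^2 + x₁]].
At the point, J = [[1.7500, 2.0000], [28.5000, 18.0000]] (det J = -25.5000).
Solving J·Δ = −F gives Δ = (-2.7843, 6.1863).
Then the next iterate is (x₁, x₂)₁ = (-4.7843, 4.6863).
Re-evaluating at (-4.7843, 4.6863): F = (-190.848885, 508.915275), so ‖F‖₂ = 543.5237.

543.5237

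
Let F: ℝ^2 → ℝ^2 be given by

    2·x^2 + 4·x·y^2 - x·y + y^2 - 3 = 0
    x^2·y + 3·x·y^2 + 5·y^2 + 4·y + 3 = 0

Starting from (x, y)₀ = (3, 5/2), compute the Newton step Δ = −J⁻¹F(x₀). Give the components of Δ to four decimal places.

(0.3369, -1.6189)

At (3, 5/2): F = (88.7500, 123.0000).
Jacobian J = [[4·x + 4·y^2 - y, 8·x·y - x + 2·y], [2·x·y + 3·y^2, x^2 + 6·x·y + 10·y + 4]].
At the point, J = [[34.5000, 62.0000], [33.7500, 83.0000]] (det J = 771.0000).
Solving J·Δ = −F gives Δ = (0.3369, -1.6189).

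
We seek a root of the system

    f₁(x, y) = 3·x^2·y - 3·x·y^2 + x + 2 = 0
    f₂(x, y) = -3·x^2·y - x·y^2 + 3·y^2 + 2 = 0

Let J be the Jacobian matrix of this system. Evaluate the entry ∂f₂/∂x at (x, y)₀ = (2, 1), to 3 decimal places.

-13.000

∂f₂/∂x = -6·x·y - y^2.
At (2, 1) this is -13.000.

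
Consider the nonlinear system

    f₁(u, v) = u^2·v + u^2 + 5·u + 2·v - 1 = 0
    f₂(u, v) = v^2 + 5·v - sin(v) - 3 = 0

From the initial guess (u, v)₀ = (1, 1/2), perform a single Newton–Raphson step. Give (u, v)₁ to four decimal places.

At (1, 1/2): F = (6.5000, -0.729426).
Jacobian J = [[2·u·v + 2·u + 5, u^2 + 2], [0, 2·v - cos(v) + 5]].
At the point, J = [[8.0000, 3.0000], [0.0000, 5.122417]] (det J = 40.979340).
Solving J·Δ = −F gives Δ = (-0.8659, 0.1424).
Then the next iterate is (u, v)₁ = (0.1341, 0.6424).

(0.1341, 0.6424)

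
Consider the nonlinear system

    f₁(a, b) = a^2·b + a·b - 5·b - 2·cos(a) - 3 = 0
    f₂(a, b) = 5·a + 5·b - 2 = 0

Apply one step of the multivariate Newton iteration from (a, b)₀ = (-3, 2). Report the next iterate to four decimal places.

(-2.7891, 3.1891)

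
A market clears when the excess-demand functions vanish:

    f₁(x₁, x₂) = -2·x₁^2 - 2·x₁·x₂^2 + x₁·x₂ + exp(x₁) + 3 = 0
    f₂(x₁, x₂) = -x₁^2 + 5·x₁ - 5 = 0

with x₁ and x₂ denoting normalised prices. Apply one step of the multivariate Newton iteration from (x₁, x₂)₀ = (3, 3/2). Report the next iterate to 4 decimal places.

At (3, 3/2): F = (-3.914463, 1.0000).
Jacobian J = [[-4·x₁ - 2·x₂^2 + x₂ + exp(x₁), -4·x₁·x₂ + x₁], [-2·x₁ + 5, 0]].
At the point, J = [[5.085537, -15.0000], [-1.0000, 0.0000]] (det J = -15.0000).
Solving J·Δ = −F gives Δ = (1.0000, 0.0781).
Then the next iterate is (x₁, x₂)₁ = (4.0000, 1.5781).

(4.0000, 1.5781)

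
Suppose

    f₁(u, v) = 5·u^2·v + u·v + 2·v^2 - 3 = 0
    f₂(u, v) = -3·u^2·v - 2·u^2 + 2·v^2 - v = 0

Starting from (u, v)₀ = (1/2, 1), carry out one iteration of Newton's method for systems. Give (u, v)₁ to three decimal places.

At (1/2, 1): F = (0.750, -0.250).
Jacobian J = [[10·u·v + v, 5·u^2 + u + 4·v], [-6·u·v - 4·u, -3·u^2 + 4·v - 1]].
At the point, J = [[6.000, 5.750], [-5.000, 2.250]] (det J = 42.250).
Solving J·Δ = −F gives Δ = (-0.074, -0.053).
Then the next iterate is (u, v)₁ = (0.426, 0.947).

(0.426, 0.947)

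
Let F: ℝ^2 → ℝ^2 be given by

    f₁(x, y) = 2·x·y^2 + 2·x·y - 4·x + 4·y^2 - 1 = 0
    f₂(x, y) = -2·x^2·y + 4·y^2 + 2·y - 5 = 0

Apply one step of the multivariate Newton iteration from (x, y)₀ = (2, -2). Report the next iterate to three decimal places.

At (2, -2): F = (15.000, 23.000).
Jacobian J = [[2·y^2 + 2·y - 4, 4·x·y + 2·x + 8·y], [-4·x·y, -2·x^2 + 8·y + 2]].
At the point, J = [[0.000, -28.000], [16.000, -22.000]] (det J = 448.000).
Solving J·Δ = −F gives Δ = (-0.701, 0.536).
Then the next iterate is (x, y)₁ = (1.299, -1.464).

(1.299, -1.464)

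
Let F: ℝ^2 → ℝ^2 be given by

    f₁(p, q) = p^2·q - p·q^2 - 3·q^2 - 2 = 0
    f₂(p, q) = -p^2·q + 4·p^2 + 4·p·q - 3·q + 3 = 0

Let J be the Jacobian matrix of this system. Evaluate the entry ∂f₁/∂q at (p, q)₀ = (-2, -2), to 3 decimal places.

∂f₁/∂q = p^2 - 2·p·q - 6·q.
At (-2, -2) this is 8.000.

8.000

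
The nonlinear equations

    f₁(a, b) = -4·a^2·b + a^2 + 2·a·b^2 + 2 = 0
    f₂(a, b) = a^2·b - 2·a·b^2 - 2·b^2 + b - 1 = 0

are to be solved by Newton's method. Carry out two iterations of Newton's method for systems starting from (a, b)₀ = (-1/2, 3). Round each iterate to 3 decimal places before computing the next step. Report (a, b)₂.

At (-1/2, 3): F = (-9.750, -6.250).
Jacobian J = [[-8·a·b + 2·a + 2·b^2, -4·a^2 + 4·a·b], [2·a·b - 2·b^2, a^2 - 4·a·b - 4·b + 1]].
At the point, J = [[29.000, -7.000], [-21.000, -4.750]] (det J = -284.750).
Solving J·Δ = −F gives Δ = (0.009, -1.356).
Then the next iterate is (a, b)₁ = (-0.491, 1.644).
Round to (-0.491, 1.644) and repeat: F = (-1.99835, -1.71105), J = [[10.88110, -4.19314], [-7.01988, -2.10610]].
Δ = (-0.057, -0.624), so (a, b)₂ = (-0.548, 1.020).

(-0.548, 1.020)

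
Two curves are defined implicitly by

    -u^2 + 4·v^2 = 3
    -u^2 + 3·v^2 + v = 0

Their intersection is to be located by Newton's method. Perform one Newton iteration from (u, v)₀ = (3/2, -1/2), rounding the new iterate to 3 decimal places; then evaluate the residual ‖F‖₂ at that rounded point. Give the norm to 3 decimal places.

6.320

At (3/2, -1/2): F = (-4.250, -2.000).
Jacobian J = [[-2·u, 8·v], [-2·u, 6·v + 1]].
At the point, J = [[-3.000, -4.000], [-3.000, -2.000]] (det J = -6.000).
Solving J·Δ = −F gives Δ = (0.083, -1.125).
Then the next iterate is (u, v)₁ = (1.583, -1.625).
Re-evaluating at (1.583, -1.625): F = (5.05661, 3.79099), so ‖F‖₂ = 6.320.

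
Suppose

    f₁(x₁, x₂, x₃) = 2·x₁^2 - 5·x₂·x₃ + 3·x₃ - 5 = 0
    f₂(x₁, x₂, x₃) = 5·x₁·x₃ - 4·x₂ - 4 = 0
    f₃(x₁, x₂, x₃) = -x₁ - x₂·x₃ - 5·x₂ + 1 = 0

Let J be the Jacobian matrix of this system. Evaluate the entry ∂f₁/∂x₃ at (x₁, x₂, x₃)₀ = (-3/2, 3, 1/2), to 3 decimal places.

∂f₁/∂x₃ = -5·x₂ + 3.
At (-3/2, 3, 1/2) this is -12.000.

-12.000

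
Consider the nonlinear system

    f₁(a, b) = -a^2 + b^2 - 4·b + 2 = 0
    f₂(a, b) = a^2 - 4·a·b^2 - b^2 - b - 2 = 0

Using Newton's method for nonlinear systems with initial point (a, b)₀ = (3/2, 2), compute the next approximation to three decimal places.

(0.083, 1.609)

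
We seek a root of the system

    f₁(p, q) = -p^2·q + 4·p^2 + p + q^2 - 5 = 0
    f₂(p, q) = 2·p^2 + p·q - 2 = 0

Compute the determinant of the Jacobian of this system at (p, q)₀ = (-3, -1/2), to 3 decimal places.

-47.000

J = [[-2·p·q + 8·p + 1, -p^2 + 2·q], [4·p + q, p]].
At the point, J = [[-26.000, -10.000], [-12.500, -3.000]].
det J = -47.000.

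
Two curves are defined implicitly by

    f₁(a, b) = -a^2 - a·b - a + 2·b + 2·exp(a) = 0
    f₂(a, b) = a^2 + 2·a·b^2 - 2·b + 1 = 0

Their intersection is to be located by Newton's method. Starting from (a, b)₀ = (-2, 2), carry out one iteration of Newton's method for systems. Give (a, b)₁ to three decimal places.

At (-2, 2): F = (6.27067, -15.000).
Jacobian J = [[-2·a - b + 2·exp(a) - 1, -a + 2], [2·a + 2·b^2, 4·a·b - 2]].
At the point, J = [[1.27067, 4.000], [4.000, -18.000]] (det J = -38.87207).
Solving J·Δ = −F gives Δ = (-1.360, -1.136).
Then the next iterate is (a, b)₁ = (-3.360, 0.864).

(-3.360, 0.864)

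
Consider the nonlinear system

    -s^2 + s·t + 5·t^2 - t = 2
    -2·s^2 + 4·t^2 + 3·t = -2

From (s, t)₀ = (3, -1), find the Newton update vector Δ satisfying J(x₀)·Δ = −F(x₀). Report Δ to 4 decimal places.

(-1.3115, 0.1475)

At (3, -1): F = (-8.0000, -15.0000).
Jacobian J = [[-2·s + t, s + 10·t - 1], [-4·s, 8·t + 3]].
At the point, J = [[-7.0000, -8.0000], [-12.0000, -5.0000]] (det J = -61.0000).
Solving J·Δ = −F gives Δ = (-1.3115, 0.1475).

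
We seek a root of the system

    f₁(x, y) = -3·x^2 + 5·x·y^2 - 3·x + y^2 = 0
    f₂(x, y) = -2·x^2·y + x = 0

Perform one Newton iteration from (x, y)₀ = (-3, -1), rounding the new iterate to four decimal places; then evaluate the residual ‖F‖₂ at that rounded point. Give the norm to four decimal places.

4.0000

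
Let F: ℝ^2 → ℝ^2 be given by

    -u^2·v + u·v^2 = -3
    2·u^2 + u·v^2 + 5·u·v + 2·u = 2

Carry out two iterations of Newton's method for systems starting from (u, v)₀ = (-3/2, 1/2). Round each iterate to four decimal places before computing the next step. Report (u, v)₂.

At (-3/2, 1/2): F = (1.5000, -4.6250).
Jacobian J = [[-2·u·v + v^2, -u^2 + 2·u·v], [4·u + v^2 + 5·v + 2, 2·u·v + 5·u]].
At the point, J = [[1.7500, -3.7500], [-1.2500, -9.0000]] (det J = -20.4375).
Solving J·Δ = −F gives Δ = (-1.5092, -0.3043).
Then the next iterate is (u, v)₁ = (-3.0092, 0.1957).
Round to (-3.0092, 0.1957) and repeat: F = (1.112633, 7.032419), J = [[1.216099, -10.233086], [-9.020002, -16.223801]].
Δ = (0.4812, 0.1659), so (u, v)₂ = (-2.5280, 0.3616).

(-2.5280, 0.3616)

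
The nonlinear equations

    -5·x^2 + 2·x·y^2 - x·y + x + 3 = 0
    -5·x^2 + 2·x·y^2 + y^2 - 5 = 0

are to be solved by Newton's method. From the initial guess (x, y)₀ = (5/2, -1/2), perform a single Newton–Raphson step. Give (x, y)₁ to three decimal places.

At (5/2, -1/2): F = (-23.250, -34.750).
Jacobian J = [[-10·x + 2·y^2 - y + 1, 4·x·y - x], [-10·x + 2·y^2, 4·x·y + 2·y]].
At the point, J = [[-23.000, -7.500], [-24.500, -6.000]] (det J = -45.750).
Solving J·Δ = −F gives Δ = (-2.648, 5.019).
Then the next iterate is (x, y)₁ = (-0.148, 4.519).

(-0.148, 4.519)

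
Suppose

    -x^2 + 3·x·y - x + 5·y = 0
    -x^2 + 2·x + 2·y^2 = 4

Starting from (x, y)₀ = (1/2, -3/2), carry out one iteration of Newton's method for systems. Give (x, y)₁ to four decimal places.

(-1.1885, -1.5731)

At (1/2, -3/2): F = (-10.5000, 1.2500).
Jacobian J = [[-2·x + 3·y - 1, 3·x + 5], [-2·x + 2, 4·y]].
At the point, J = [[-6.5000, 6.5000], [1.0000, -6.0000]] (det J = 32.5000).
Solving J·Δ = −F gives Δ = (-1.6885, -0.0731).
Then the next iterate is (x, y)₁ = (-1.1885, -1.5731).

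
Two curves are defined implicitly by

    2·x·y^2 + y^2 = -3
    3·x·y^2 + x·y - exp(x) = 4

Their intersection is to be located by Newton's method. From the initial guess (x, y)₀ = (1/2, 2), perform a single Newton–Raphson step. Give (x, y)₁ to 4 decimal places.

(1.7965, -0.6715)

At (1/2, 2): F = (11.0000, 1.351279).
Jacobian J = [[2·y^2, 4·x·y + 2·y], [3·y^2 + y - exp(x), 6·x·y + x]].
At the point, J = [[8.0000, 8.0000], [12.351279, 6.5000]] (det J = -46.810230).
Solving J·Δ = −F gives Δ = (1.2965, -2.6715).
Then the next iterate is (x, y)₁ = (1.7965, -0.6715).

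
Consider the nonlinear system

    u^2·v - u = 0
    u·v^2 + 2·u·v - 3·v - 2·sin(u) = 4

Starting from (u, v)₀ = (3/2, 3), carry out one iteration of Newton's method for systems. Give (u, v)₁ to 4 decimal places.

At (3/2, 3): F = (5.2500, 7.505010).
Jacobian J = [[2·u·v - 1, u^2], [v^2 + 2·v - 2·cos(u), 2·u·v + 2·u - 3]].
At the point, J = [[8.0000, 2.2500], [14.858526, 9.0000]] (det J = 38.568317).
Solving J·Δ = −F gives Δ = (-0.7873, 0.4659).
Then the next iterate is (u, v)₁ = (0.7127, 3.4659).

(0.7127, 3.4659)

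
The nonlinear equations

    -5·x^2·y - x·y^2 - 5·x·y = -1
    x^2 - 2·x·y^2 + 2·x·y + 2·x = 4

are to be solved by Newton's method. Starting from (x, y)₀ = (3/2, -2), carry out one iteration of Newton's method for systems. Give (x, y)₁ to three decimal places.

(0.892, -1.167)

At (3/2, -2): F = (32.500, -16.750).
Jacobian J = [[-10·x·y - y^2 - 5·y, -5·x^2 - 2·x·y - 5·x], [2·x - 2·y^2 + 2·y + 2, -4·x·y + 2·x]].
At the point, J = [[36.000, -12.750], [-7.000, 15.000]] (det J = 450.750).
Solving J·Δ = −F gives Δ = (-0.608, 0.833).
Then the next iterate is (x, y)₁ = (0.892, -1.167).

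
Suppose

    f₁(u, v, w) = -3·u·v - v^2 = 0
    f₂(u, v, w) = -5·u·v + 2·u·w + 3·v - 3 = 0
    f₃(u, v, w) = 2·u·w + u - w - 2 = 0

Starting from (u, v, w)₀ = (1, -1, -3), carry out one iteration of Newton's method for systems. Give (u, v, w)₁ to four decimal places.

(2.0000, 4.0000, 6.0000)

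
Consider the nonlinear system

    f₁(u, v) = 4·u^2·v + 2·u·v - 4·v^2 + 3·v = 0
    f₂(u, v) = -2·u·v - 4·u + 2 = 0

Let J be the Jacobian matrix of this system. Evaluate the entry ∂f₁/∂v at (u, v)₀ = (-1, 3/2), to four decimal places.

-7.0000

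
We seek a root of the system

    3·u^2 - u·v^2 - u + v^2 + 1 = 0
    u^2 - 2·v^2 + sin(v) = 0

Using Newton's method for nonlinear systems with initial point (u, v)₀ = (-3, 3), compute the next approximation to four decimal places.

(-1.7046, 1.7197)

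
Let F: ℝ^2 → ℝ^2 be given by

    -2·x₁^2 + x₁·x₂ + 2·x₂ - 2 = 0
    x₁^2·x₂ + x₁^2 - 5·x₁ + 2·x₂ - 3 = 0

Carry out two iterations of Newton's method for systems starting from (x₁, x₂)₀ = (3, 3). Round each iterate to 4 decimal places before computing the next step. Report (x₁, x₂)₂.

(1.6785, 2.0204)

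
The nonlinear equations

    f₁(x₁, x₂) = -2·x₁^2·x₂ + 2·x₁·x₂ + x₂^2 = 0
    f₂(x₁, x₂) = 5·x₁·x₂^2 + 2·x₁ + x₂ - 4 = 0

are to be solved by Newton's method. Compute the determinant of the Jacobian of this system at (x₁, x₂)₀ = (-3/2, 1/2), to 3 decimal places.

-4.875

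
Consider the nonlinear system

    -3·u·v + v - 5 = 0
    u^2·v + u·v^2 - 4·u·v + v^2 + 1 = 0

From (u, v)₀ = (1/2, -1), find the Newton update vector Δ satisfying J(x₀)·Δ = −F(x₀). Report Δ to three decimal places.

At (1/2, -1): F = (-4.500, 4.250).
Jacobian J = [[-3·v, -3·u + 1], [2·u·v + v^2 - 4·v, u^2 + 2·u·v - 4·u + 2·v]].
At the point, J = [[3.000, -0.500], [4.000, -4.750]] (det J = -12.250).
Solving J·Δ = −F gives Δ = (1.918, 2.510).

(1.918, 2.510)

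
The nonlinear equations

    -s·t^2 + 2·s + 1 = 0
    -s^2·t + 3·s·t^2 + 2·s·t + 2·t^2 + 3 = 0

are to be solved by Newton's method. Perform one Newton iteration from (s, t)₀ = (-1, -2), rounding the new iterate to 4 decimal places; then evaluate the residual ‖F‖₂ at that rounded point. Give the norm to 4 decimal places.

At (-1, -2): F = (3.0000, 5.0000).
Jacobian J = [[-t^2 + 2, -2·s·t], [-2·s·t + 3·t^2 + 2·t, -s^2 + 6·s·t + 2·s + 4·t]].
At the point, J = [[-2.0000, -4.0000], [4.0000, 1.0000]] (det J = 14.0000).
Solving J·Δ = −F gives Δ = (-1.6429, 1.5714).
Then the next iterate is (s, t)₁ = (-2.6429, -0.4286).
Re-evaluating at (-2.6429, -0.4286): F = (-3.800305, 7.170141), so ‖F‖₂ = 8.1150.

8.1150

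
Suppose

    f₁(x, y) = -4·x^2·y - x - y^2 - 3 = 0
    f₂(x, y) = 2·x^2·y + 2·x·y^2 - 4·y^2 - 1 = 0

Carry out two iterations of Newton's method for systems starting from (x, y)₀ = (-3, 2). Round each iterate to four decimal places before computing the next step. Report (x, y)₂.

At (-3, 2): F = (-76.0000, -5.0000).
Jacobian J = [[-8·x·y - 1, -4·x^2 - 2·y], [4·x·y + 2·y^2, 2·x^2 + 4·x·y - 8·y]].
At the point, J = [[47.0000, -40.0000], [-16.0000, -22.0000]] (det J = -1674.0000).
Solving J·Δ = −F gives Δ = (0.8793, -0.8668).
Then the next iterate is (x, y)₁ = (-2.1207, 1.1332).
Round to (-2.1207, 1.1332) and repeat: F = (-22.549114, -1.390294), J = [[18.225418, -20.255874], [-7.044424, -9.683572]].
Δ = (0.5959, -0.5771), so (x, y)₂ = (-1.5248, 0.5561).

(-1.5248, 0.5561)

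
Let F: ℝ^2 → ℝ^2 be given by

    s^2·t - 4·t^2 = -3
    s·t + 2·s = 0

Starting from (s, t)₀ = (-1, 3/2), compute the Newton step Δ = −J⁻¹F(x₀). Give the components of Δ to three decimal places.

(0.819, -0.633)

At (-1, 3/2): F = (-4.500, -3.500).
Jacobian J = [[2·s·t, s^2 - 8·t], [t + 2, s]].
At the point, J = [[-3.000, -11.000], [3.500, -1.000]] (det J = 41.500).
Solving J·Δ = −F gives Δ = (0.819, -0.633).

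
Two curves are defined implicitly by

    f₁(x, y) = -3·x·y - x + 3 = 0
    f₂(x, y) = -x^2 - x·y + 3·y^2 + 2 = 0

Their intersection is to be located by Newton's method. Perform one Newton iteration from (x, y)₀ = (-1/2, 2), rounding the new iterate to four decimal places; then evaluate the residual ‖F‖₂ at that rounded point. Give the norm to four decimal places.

At (-1/2, 2): F = (6.5000, 14.7500).
Jacobian J = [[-3·y - 1, -3·x], [-2·x - y, -x + 6·y]].
At the point, J = [[-7.0000, 1.5000], [-1.0000, 12.5000]] (det J = -86.0000).
Solving J·Δ = −F gives Δ = (0.6875, -1.1250).
Then the next iterate is (x, y)₁ = (0.1875, 0.8750).
Re-evaluating at (0.1875, 0.8750): F = (2.320312, 4.097656), so ‖F‖₂ = 4.7090.

4.7090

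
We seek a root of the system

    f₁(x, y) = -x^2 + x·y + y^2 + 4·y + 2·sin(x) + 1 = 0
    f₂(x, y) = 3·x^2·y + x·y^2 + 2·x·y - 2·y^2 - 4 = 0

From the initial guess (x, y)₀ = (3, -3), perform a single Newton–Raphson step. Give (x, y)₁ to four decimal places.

(1.2140, -2.8920)

At (3, -3): F = (-19.717760, -94.0000).
Jacobian J = [[-2·x + y + 2·cos(x), x + 2·y + 4], [6·x·y + y^2 + 2·y, 3·x^2 + 2·x·y + 2·x - 4·y]].
At the point, J = [[-10.979985, 1.0000], [-51.0000, 27.0000]] (det J = -245.459595).
Solving J·Δ = −F gives Δ = (-1.7860, 0.1080).
Then the next iterate is (x, y)₁ = (1.2140, -2.8920).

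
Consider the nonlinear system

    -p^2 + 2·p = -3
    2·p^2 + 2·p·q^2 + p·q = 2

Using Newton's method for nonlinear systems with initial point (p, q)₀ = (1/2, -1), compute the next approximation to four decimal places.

(-3.2500, -9.1667)

At (1/2, -1): F = (3.7500, -1.0000).
Jacobian J = [[-2·p + 2, 0], [4·p + 2·q^2 + q, 4·p·q + p]].
At the point, J = [[1.0000, 0.0000], [3.0000, -1.5000]] (det J = -1.5000).
Solving J·Δ = −F gives Δ = (-3.7500, -8.1667).
Then the next iterate is (p, q)₁ = (-3.2500, -9.1667).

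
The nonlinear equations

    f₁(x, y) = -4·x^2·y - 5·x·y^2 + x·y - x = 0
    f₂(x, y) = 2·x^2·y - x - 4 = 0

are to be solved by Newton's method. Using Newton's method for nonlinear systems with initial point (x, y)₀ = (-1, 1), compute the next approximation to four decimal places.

At (-1, 1): F = (1.0000, -1.0000).
Jacobian J = [[-8·x·y - 5·y^2 + y - 1, -4·x^2 - 10·x·y + x], [4·x·y - 1, 2·x^2]].
At the point, J = [[3.0000, 5.0000], [-5.0000, 2.0000]] (det J = 31.0000).
Solving J·Δ = −F gives Δ = (-0.2258, -0.0645).
Then the next iterate is (x, y)₁ = (-1.2258, 0.9355).

(-1.2258, 0.9355)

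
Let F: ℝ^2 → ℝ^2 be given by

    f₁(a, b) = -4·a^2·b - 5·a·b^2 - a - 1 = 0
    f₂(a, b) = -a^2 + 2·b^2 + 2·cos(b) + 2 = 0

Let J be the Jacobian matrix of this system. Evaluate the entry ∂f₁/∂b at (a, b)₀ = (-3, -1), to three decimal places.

-66.000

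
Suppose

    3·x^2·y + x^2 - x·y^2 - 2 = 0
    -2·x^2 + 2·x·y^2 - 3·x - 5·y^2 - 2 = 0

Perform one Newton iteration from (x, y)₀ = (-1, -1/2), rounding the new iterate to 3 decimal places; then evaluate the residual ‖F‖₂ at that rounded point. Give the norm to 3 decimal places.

49.566

At (-1, -1/2): F = (-2.250, -2.750).
Jacobian J = [[6·x·y + 2·x - y^2, 3·x^2 - 2·x·y], [-4·x + 2·y^2 - 3, 4·x·y - 10·y]].
At the point, J = [[0.750, 2.000], [1.500, 7.000]] (det J = 2.250).
Solving J·Δ = −F gives Δ = (4.556, -0.583).
Then the next iterate is (x, y)₁ = (3.556, -1.083).
Re-evaluating at (3.556, -1.083): F = (-34.60970, -35.48113), so ‖F‖₂ = 49.566.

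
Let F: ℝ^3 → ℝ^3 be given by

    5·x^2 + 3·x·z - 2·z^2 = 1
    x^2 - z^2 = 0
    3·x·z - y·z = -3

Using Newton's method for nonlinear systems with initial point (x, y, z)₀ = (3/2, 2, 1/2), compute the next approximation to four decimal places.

At (3/2, 2, 1/2): F = (12.0000, 2.0000, 4.2500).
Jacobian J = [[10·x + 3·z, 0, 3·x - 4·z], [2·x, 0, -2·z], [3·z, -z, 3·x - y]].
At the point, J = [[16.5000, 0.0000, 2.5000], [3.0000, 0.0000, -1.0000], [1.5000, -0.5000, 2.5000]] (det J = -12.0000).
Solving J·Δ = −F gives Δ = (-0.7083, 5.7500, -0.1250).
Then the next iterate is (x, y, z)₁ = (0.7917, 7.7500, 0.3750).

(0.7917, 7.7500, 0.3750)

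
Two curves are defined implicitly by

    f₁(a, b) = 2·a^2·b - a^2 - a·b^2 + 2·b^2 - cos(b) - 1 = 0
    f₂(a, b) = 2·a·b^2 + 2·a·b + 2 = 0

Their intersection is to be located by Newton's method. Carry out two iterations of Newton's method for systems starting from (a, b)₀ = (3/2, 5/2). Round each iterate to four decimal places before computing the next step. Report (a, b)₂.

(-3.6545, 2.2257)

At (3/2, 5/2): F = (11.926144, 28.2500).
Jacobian J = [[4·a·b - 2·a - b^2, 2·a^2 - 2·a·b + 4·b + sin(b)], [2·b^2 + 2·b, 4·a·b + 2·a]].
At the point, J = [[5.7500, 7.598472], [17.5000, 18.0000]] (det J = -29.473263).
Solving J·Δ = −F gives Δ = (0.0005, -1.5699).
Then the next iterate is (a, b)₁ = (1.5005, 0.9301).
Round to (1.5005, 0.9301) and repeat: F = (0.771097, 7.387353), J = [[1.716374, 6.233850], [3.590372, 8.583460]].
Δ = (-5.1550, 1.2956), so (a, b)₂ = (-3.6545, 2.2257).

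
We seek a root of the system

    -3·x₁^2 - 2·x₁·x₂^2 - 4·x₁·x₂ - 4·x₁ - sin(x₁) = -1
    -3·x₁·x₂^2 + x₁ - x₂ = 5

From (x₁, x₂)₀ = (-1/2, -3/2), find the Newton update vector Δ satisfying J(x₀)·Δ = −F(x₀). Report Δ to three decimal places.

(-3.134, 3.163)

At (-1/2, -3/2): F = (1.97943, -0.625).
Jacobian J = [[-6·x₁ - 2·x₂^2 - 4·x₂ - cos(x₁) - 4, -4·x₁·x₂ - 4·x₁], [-3·x₂^2 + 1, -6·x₁·x₂ - 1]].
At the point, J = [[-0.37758, -1.000], [-5.750, -5.500]] (det J = -3.67330).
Solving J·Δ = −F gives Δ = (-3.134, 3.163).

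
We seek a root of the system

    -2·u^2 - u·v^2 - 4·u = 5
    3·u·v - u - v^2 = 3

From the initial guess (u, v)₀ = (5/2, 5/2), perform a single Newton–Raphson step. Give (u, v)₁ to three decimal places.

(3.163, -2.024)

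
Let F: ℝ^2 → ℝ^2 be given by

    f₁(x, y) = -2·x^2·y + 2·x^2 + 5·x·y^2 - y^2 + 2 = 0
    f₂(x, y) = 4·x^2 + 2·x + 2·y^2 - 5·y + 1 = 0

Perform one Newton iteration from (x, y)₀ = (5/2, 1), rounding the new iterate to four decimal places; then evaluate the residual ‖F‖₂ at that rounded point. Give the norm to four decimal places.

At (5/2, 1): F = (13.5000, 28.0000).
Jacobian J = [[-4·x·y + 4·x + 5·y^2, -2·x^2 + 10·x·y - 2·y], [8·x + 2, 4·y - 5]].
At the point, J = [[5.0000, 10.5000], [22.0000, -1.0000]] (det J = -236.0000).
Solving J·Δ = −F gives Δ = (-1.3030, -0.6653).
Then the next iterate is (x, y)₁ = (1.1970, 0.3347).
Re-evaluating at (1.1970, 0.3347): F = (4.464936, 7.675784), so ‖F‖₂ = 8.8799.

8.8799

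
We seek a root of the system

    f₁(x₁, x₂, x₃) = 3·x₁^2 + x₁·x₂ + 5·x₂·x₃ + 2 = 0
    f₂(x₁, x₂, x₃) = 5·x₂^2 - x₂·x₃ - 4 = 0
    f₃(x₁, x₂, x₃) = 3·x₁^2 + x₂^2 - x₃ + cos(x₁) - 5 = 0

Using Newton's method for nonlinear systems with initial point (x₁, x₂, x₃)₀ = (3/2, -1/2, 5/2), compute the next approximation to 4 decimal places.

(1.2808, -0.8240, 0.6404)

At (3/2, -1/2, 5/2): F = (1.7500, -1.5000, -0.429263).
Jacobian J = [[6·x₁ + x₂, x₁ + 5·x₃, 5·x₂], [0, 10·x₂ - x₃, -x₂], [6·x₁ - sin(x₁), 2·x₂, -1]].
At the point, J = [[8.5000, 14.0000, -2.5000], [0.0000, -7.5000, 0.5000], [8.002505, -1.0000, -1.0000]] (det J = -26.029434).
Solving J·Δ = −F gives Δ = (-0.2192, -0.3240, -1.8596).
Then the next iterate is (x₁, x₂, x₃)₁ = (1.2808, -0.8240, 0.6404).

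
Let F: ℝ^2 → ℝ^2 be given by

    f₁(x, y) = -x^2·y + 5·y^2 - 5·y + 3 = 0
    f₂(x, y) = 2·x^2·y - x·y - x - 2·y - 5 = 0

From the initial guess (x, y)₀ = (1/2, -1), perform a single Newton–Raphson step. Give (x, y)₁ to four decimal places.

(-1.9577, -0.2923)

At (1/2, -1): F = (13.2500, -3.5000).
Jacobian J = [[-2·x·y, -x^2 + 10·y - 5], [4·x·y - y - 1, 2·x^2 - x - 2]].
At the point, J = [[1.0000, -15.2500], [-2.0000, -2.0000]] (det J = -32.5000).
Solving J·Δ = −F gives Δ = (-2.4577, 0.7077).
Then the next iterate is (x, y)₁ = (-1.9577, -0.2923).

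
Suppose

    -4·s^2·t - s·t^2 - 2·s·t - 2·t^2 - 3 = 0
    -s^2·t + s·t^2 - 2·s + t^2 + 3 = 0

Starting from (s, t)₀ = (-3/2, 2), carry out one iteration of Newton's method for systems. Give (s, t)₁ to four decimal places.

(15.5625, 34.0000)

At (-3/2, 2): F = (-17.0000, -0.5000).
Jacobian J = [[-8·s·t - t^2 - 2·t, -4·s^2 - 2·s·t - 2·s - 4·t], [-2·s·t + t^2 - 2, -s^2 + 2·s·t + 2·t]].
At the point, J = [[16.0000, -8.0000], [8.0000, -4.2500]] (det J = -4.0000).
Solving J·Δ = −F gives Δ = (17.0625, 32.0000).
Then the next iterate is (s, t)₁ = (15.5625, 34.0000).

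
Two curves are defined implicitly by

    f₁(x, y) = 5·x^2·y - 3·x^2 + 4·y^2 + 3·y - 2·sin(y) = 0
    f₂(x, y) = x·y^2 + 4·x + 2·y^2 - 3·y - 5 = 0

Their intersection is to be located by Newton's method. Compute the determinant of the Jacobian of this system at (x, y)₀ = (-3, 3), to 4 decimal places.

-313.7398

J = [[10·x·y - 6·x, 5·x^2 + 8·y - 2·cos(y) + 3], [y^2 + 4, 2·x·y + 4·y - 3]].
At the point, J = [[-72.0000, 73.979985], [13.0000, -9.0000]].
det J = -313.7398.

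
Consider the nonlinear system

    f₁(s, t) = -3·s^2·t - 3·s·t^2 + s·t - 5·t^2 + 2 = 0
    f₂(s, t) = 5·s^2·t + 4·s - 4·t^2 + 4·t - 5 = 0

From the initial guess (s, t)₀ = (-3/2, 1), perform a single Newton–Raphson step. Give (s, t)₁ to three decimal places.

(-2.414, -0.422)

At (-3/2, 1): F = (-6.750, 0.250).
Jacobian J = [[-6·s·t - 3·t^2 + t, -3·s^2 - 6·s·t + s - 10·t], [10·s·t + 4, 5·s^2 - 8·t + 4]].
At the point, J = [[7.000, -9.250], [-11.000, 7.250]] (det J = -51.000).
Solving J·Δ = −F gives Δ = (-0.914, -1.422).
Then the next iterate is (s, t)₁ = (-2.414, -0.422).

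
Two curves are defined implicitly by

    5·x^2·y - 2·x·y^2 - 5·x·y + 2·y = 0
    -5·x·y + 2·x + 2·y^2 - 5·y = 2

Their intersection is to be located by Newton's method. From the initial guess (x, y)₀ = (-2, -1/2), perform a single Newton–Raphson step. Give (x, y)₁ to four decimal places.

(-0.0111, -0.8167)

At (-2, -1/2): F = (-15.0000, -8.0000).
Jacobian J = [[10·x·y - 2·y^2 - 5·y, 5·x^2 - 4·x·y - 5·x + 2], [-5·y + 2, -5·x + 4·y - 5]].
At the point, J = [[12.0000, 28.0000], [4.5000, 3.0000]] (det J = -90.0000).
Solving J·Δ = −F gives Δ = (1.9889, -0.3167).
Then the next iterate is (x, y)₁ = (-0.0111, -0.8167).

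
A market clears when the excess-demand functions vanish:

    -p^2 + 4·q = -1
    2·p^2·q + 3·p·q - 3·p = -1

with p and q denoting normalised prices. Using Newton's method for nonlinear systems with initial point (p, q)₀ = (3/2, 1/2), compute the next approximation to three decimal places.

At (3/2, 1/2): F = (0.750, 1.000).
Jacobian J = [[-2·p, 4], [4·p·q + 3·q - 3, 2·p^2 + 3·p]].
At the point, J = [[-3.000, 4.000], [1.500, 9.000]] (det J = -33.000).
Solving J·Δ = −F gives Δ = (0.083, -0.125).
Then the next iterate is (p, q)₁ = (1.583, 0.375).

(1.583, 0.375)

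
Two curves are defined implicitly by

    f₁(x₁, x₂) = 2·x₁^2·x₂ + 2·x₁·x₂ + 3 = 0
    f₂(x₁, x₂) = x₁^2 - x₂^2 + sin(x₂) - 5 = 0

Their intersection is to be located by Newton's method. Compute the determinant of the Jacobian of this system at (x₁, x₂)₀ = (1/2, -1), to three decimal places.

-11.661

J = [[4·x₁·x₂ + 2·x₂, 2·x₁^2 + 2·x₁], [2·x₁, -2·x₂ + cos(x₂)]].
At the point, J = [[-4.000, 1.500], [1.000, 2.54030]].
det J = -11.661.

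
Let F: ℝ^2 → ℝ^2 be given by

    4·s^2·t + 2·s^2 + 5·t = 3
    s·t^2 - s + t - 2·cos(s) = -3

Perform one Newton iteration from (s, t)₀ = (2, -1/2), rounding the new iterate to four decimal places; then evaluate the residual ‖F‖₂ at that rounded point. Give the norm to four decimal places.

3.9325

At (2, -1/2): F = (-5.5000, 1.832294).
Jacobian J = [[8·s·t + 4·s, 4·s^2 + 5], [t^2 + 2·sin(s) - 1, 2·s·t + 1]].
At the point, J = [[0.0000, 21.0000], [1.068595, -1.0000]] (det J = -22.440492).
Solving J·Δ = −F gives Δ = (-1.4696, 0.2619).
Then the next iterate is (s, t)₁ = (0.5304, -0.2381).
Re-evaluating at (0.5304, -0.2381): F = (-3.895785, 0.536360), so ‖F‖₂ = 3.9325.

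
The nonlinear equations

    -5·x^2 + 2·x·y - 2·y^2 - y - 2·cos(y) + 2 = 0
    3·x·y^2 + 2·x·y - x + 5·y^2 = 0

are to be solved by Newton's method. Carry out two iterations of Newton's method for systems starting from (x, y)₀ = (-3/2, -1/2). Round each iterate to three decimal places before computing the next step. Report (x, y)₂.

(-0.217, 0.389)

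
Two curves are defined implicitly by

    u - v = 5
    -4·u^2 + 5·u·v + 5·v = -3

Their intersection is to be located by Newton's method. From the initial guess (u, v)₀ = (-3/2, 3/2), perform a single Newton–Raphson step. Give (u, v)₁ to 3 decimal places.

(-2.103, -7.103)

At (-3/2, 3/2): F = (-8.000, -9.750).
Jacobian J = [[1, -1], [-8·u + 5·v, 5·u + 5]].
At the point, J = [[1.000, -1.000], [19.500, -2.500]] (det J = 17.000).
Solving J·Δ = −F gives Δ = (-0.603, -8.603).
Then the next iterate is (u, v)₁ = (-2.103, -7.103).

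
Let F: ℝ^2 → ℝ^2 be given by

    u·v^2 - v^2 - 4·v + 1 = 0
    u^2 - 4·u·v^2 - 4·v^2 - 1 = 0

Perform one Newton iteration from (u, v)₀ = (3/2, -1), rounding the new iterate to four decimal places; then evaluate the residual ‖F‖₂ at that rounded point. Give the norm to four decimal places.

At (3/2, -1): F = (5.5000, -8.7500).
Jacobian J = [[v^2, 2·u·v - 2·v - 4], [2·u - 4·v^2, -8·u·v - 8·v]].
At the point, J = [[1.0000, -5.0000], [-1.0000, 20.0000]] (det J = 15.0000).
Solving J·Δ = −F gives Δ = (-4.4167, 0.2167).
Then the next iterate is (u, v)₁ = (-2.9167, -0.7833).
Re-evaluating at (-2.9167, -0.7833): F = (1.730074, 12.211172), so ‖F‖₂ = 12.3331.

12.3331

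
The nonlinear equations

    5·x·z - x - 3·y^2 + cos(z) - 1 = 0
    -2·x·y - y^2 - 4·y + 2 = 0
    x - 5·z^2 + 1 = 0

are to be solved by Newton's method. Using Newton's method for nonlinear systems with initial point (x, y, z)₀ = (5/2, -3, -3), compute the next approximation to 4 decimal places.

(-0.9986, -3.3304, -1.5000)

At (5/2, -3, -3): F = (-68.989992, 20.0000, -41.5000).
Jacobian J = [[5·z - 1, -6·y, 5·x - sin(z)], [-2·y, -2·x - 2·y - 4, 0], [1, 0, -10·z]].
At the point, J = [[-16.0000, 18.0000, 12.641120], [6.0000, -3.0000, 0.0000], [1.0000, 0.0000, 30.0000]] (det J = -1762.076640).
Solving J·Δ = −F gives Δ = (-3.4986, -0.3304, 1.5000).
Then the next iterate is (x, y, z)₁ = (-0.9986, -3.3304, -1.5000).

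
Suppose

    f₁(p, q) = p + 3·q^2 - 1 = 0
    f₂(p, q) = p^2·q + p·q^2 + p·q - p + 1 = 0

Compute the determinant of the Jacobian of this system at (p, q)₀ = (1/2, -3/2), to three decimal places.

-16.500

J = [[1, 6·q], [2·p·q + q^2 + q - 1, p^2 + 2·p·q + p]].
At the point, J = [[1.000, -9.000], [-1.750, -0.750]].
det J = -16.500.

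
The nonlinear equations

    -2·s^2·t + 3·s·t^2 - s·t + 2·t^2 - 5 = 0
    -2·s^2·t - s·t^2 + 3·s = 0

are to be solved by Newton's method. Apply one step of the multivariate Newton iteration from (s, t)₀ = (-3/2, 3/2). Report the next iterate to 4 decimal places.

(-0.6923, 1.1557)

At (-3/2, 3/2): F = (-15.1250, -7.8750).
Jacobian J = [[-4·s·t + 3·t^2 - t, -2·s^2 + 6·s·t - s + 4·t], [-4·s·t - t^2 + 3, -2·s^2 - 2·s·t]].
At the point, J = [[14.2500, -10.5000], [9.7500, 0.0000]] (det J = 102.3750).
Solving J·Δ = −F gives Δ = (0.8077, -0.3443).
Then the next iterate is (s, t)₁ = (-0.6923, 1.1557).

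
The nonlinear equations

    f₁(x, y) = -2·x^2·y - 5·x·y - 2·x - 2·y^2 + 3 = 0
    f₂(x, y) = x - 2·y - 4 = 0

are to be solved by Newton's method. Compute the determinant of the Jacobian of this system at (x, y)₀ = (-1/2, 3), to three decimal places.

32.000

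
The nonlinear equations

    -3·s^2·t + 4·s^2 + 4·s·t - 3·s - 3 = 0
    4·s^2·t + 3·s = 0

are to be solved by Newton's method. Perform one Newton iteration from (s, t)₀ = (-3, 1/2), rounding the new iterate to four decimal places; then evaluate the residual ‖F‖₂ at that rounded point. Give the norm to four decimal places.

At (-3, 1/2): F = (22.5000, 9.0000).
Jacobian J = [[-6·s·t + 8·s + 4·t - 3, -3·s^2 + 4·s], [8·s·t + 3, 4·s^2]].
At the point, J = [[-16.0000, -39.0000], [-9.0000, 36.0000]] (det J = -927.0000).
Solving J·Δ = −F gives Δ = (1.2524, 0.0631).
Then the next iterate is (s, t)₁ = (-1.7476, 0.5631).
Re-evaluating at (-1.7476, 0.5631): F = (5.363628, 1.636268), so ‖F‖₂ = 5.6077.

5.6077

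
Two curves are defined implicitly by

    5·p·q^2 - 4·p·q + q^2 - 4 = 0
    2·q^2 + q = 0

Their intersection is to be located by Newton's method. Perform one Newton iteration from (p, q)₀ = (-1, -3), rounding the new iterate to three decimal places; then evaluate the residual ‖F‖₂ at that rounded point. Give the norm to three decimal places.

At (-1, -3): F = (-52.000, 15.000).
Jacobian J = [[5·q^2 - 4·q, 10·p·q - 4·p + 2·q], [0, 4·q + 1]].
At the point, J = [[57.000, 28.000], [0.000, -11.000]] (det J = -627.000).
Solving J·Δ = −F gives Δ = (0.242, 1.364).
Then the next iterate is (p, q)₁ = (-0.758, -1.636).
Re-evaluating at (-0.758, -1.636): F = (-16.42778, 3.71699), so ‖F‖₂ = 16.843.

16.843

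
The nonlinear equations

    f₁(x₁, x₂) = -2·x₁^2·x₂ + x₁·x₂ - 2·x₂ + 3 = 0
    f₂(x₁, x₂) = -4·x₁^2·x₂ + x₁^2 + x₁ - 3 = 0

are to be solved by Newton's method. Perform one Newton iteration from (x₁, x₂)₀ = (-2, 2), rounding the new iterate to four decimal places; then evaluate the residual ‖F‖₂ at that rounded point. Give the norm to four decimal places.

11.5353

At (-2, 2): F = (-21.0000, -33.0000).
Jacobian J = [[-4·x₁·x₂ + x₂, -2·x₁^2 + x₁ - 2], [-8·x₁·x₂ + 2·x₁ + 1, -4·x₁^2]].
At the point, J = [[18.0000, -12.0000], [29.0000, -16.0000]] (det J = 60.0000).
Solving J·Δ = −F gives Δ = (1.0000, -0.2500).
Then the next iterate is (x₁, x₂)₁ = (-1.0000, 1.7500).
Re-evaluating at (-1.0000, 1.7500): F = (-5.7500, -10.0000), so ‖F‖₂ = 11.5353.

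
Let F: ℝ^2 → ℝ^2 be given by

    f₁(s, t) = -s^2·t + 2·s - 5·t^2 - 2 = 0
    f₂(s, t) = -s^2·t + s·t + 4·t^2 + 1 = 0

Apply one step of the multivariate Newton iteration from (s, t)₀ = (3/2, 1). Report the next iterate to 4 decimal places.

At (3/2, 1): F = (-6.2500, 4.2500).
Jacobian J = [[-2·s·t + 2, -s^2 - 10·t], [-2·s·t + t, -s^2 + s + 8·t]].
At the point, J = [[-1.0000, -12.2500], [-2.0000, 7.2500]] (det J = -31.7500).
Solving J·Δ = −F gives Δ = (0.2126, -0.5276).
Then the next iterate is (s, t)₁ = (1.7126, 0.4724).

(1.7126, 0.4724)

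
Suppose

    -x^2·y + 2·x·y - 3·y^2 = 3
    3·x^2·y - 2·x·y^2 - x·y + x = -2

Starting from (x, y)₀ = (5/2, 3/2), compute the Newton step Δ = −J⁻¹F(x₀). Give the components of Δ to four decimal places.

At (5/2, 3/2): F = (-11.6250, 17.6250).
Jacobian J = [[-2·x·y + 2·y, -x^2 + 2·x - 6·y], [6·x·y - 2·y^2 - y + 1, 3·x^2 - 4·x·y - x]].
At the point, J = [[-4.5000, -10.2500], [17.5000, 1.2500]] (det J = 173.7500).
Solving J·Δ = −F gives Δ = (-0.9561, -0.7144).

(-0.9561, -0.7144)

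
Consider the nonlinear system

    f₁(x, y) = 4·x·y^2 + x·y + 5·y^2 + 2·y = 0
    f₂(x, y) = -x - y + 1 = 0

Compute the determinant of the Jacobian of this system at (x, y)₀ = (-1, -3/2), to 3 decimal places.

J = [[4·y^2 + y, 8·x·y + x + 10·y + 2], [-1, -1]].
At the point, J = [[7.500, -2.000], [-1.000, -1.000]].
det J = -9.500.

-9.500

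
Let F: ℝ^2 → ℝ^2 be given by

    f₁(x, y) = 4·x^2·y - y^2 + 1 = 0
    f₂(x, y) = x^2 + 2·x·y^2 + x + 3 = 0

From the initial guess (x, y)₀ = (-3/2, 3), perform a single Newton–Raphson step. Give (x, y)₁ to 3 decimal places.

(-1.046, 2.112)

At (-3/2, 3): F = (19.000, -23.250).
Jacobian J = [[8·x·y, 4·x^2 - 2·y], [2·x + 2·y^2 + 1, 4·x·y]].
At the point, J = [[-36.000, 3.000], [16.000, -18.000]] (det J = 600.000).
Solving J·Δ = −F gives Δ = (0.454, -0.888).
Then the next iterate is (x, y)₁ = (-1.046, 2.112).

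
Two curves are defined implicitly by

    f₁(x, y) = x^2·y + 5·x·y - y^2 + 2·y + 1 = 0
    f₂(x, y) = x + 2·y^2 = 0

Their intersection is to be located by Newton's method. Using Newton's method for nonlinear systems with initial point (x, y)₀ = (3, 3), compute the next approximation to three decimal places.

(1.883, 1.343)

At (3, 3): F = (70.000, 21.000).
Jacobian J = [[2·x·y + 5·y, x^2 + 5·x - 2·y + 2], [1, 4·y]].
At the point, J = [[33.000, 20.000], [1.000, 12.000]] (det J = 376.000).
Solving J·Δ = −F gives Δ = (-1.117, -1.657).
Then the next iterate is (x, y)₁ = (1.883, 1.343).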